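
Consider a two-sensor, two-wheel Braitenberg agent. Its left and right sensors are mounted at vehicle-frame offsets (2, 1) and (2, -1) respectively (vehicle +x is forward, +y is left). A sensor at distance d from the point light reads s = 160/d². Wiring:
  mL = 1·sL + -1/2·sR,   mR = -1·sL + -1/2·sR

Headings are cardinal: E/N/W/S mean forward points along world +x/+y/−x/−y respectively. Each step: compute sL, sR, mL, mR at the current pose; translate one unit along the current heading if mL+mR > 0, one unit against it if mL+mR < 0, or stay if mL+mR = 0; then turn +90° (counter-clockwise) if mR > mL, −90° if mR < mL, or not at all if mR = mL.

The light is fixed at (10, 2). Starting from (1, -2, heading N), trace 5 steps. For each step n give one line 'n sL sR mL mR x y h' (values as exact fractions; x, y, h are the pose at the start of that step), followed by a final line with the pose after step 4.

0 20/13 40/17 80/221 -600/221 1 -2 N
1 32/13 32/17 336/221 -752/221 1 -3 E
2 16/13 16/17 168/221 -376/221 0 -3 S
3 160/169 160/153 10960/25857 -38000/25857 0 -2 W
4 20/13 40/17 80/221 -600/221 1 -2 N
final 1 -3 E

n=0: pose=(1,-2,N); sL=20/13, sR=40/17; mL=80/221, mR=-600/221; mL+mR=-40/17 → advance -1; mR−mL=-40/13 → turn -1·90°
n=1: pose=(1,-3,E); sL=32/13, sR=32/17; mL=336/221, mR=-752/221; mL+mR=-32/17 → advance -1; mR−mL=-64/13 → turn -1·90°
n=2: pose=(0,-3,S); sL=16/13, sR=16/17; mL=168/221, mR=-376/221; mL+mR=-16/17 → advance -1; mR−mL=-32/13 → turn -1·90°
n=3: pose=(0,-2,W); sL=160/169, sR=160/153; mL=10960/25857, mR=-38000/25857; mL+mR=-160/153 → advance -1; mR−mL=-320/169 → turn -1·90°
n=4: pose=(1,-2,N); sL=20/13, sR=40/17; mL=80/221, mR=-600/221; mL+mR=-40/17 → advance -1; mR−mL=-40/13 → turn -1·90°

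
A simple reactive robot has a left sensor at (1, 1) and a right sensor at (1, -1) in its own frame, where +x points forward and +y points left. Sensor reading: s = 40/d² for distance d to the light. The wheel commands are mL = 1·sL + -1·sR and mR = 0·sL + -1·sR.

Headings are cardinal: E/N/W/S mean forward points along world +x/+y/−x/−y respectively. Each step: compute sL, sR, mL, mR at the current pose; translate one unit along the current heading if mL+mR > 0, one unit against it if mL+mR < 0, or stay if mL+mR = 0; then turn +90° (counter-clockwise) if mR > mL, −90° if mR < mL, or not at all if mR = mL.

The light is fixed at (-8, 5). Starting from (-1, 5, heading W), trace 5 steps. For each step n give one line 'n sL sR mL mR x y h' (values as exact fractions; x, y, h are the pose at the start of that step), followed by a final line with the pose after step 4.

n=0: pose=(-1,5,W); sL=40/37, sR=40/37; mL=0, mR=-40/37; mL+mR=-40/37 → advance -1; mR−mL=-40/37 → turn -1·90°
n=1: pose=(0,5,N); sL=4/5, sR=20/41; mL=64/205, mR=-20/41; mL+mR=-36/205 → advance -1; mR−mL=-4/5 → turn -1·90°
n=2: pose=(0,4,E); sL=40/81, sR=8/17; mL=32/1377, mR=-8/17; mL+mR=-616/1377 → advance -1; mR−mL=-40/81 → turn -1·90°
n=3: pose=(-1,4,S); sL=10/17, sR=1; mL=-7/17, mR=-1; mL+mR=-24/17 → advance -1; mR−mL=-10/17 → turn -1·90°
n=4: pose=(-1,5,W); sL=40/37, sR=40/37; mL=0, mR=-40/37; mL+mR=-40/37 → advance -1; mR−mL=-40/37 → turn -1·90°

0 40/37 40/37 0 -40/37 -1 5 W
1 4/5 20/41 64/205 -20/41 0 5 N
2 40/81 8/17 32/1377 -8/17 0 4 E
3 10/17 1 -7/17 -1 -1 4 S
4 40/37 40/37 0 -40/37 -1 5 W
final 0 5 N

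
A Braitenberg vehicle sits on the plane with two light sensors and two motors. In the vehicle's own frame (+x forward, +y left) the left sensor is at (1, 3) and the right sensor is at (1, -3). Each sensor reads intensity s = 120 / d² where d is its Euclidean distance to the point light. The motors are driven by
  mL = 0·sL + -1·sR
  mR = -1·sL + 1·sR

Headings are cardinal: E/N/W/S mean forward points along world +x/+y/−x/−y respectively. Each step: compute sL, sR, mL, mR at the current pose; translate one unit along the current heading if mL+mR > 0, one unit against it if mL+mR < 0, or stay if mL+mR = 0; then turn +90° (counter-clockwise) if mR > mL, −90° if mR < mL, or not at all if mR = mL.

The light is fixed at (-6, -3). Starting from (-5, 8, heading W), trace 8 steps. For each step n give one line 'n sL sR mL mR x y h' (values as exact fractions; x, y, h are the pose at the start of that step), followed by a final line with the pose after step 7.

n=0: pose=(-5,8,W); sL=15/8, sR=30/49; mL=-30/49, mR=-495/392; mL+mR=-15/8 → advance -1; mR−mL=-255/392 → turn -1·90°
n=1: pose=(-4,8,N); sL=24/29, sR=120/169; mL=-120/169, mR=-576/4901; mL+mR=-24/29 → advance -1; mR−mL=2904/4901 → turn +1·90°
n=2: pose=(-4,7,W); sL=12/5, sR=12/17; mL=-12/17, mR=-144/85; mL+mR=-12/5 → advance -1; mR−mL=-84/85 → turn -1·90°
n=3: pose=(-3,7,N); sL=120/121, sR=120/157; mL=-120/157, mR=-4320/18997; mL+mR=-120/121 → advance -1; mR−mL=10200/18997 → turn +1·90°
n=4: pose=(-3,6,W); sL=3, sR=30/37; mL=-30/37, mR=-81/37; mL+mR=-3 → advance -1; mR−mL=-51/37 → turn -1·90°
n=5: pose=(-2,6,N); sL=120/101, sR=120/149; mL=-120/149, mR=-5760/15049; mL+mR=-120/101 → advance -1; mR−mL=6360/15049 → turn +1·90°
n=6: pose=(-2,5,W); sL=60/17, sR=12/13; mL=-12/13, mR=-576/221; mL+mR=-60/17 → advance -1; mR−mL=-372/221 → turn -1·90°
n=7: pose=(-1,5,N); sL=24/17, sR=24/29; mL=-24/29, mR=-288/493; mL+mR=-24/17 → advance -1; mR−mL=120/493 → turn +1·90°

0 15/8 30/49 -30/49 -495/392 -5 8 W
1 24/29 120/169 -120/169 -576/4901 -4 8 N
2 12/5 12/17 -12/17 -144/85 -4 7 W
3 120/121 120/157 -120/157 -4320/18997 -3 7 N
4 3 30/37 -30/37 -81/37 -3 6 W
5 120/101 120/149 -120/149 -5760/15049 -2 6 N
6 60/17 12/13 -12/13 -576/221 -2 5 W
7 24/17 24/29 -24/29 -288/493 -1 5 N
final -1 4 W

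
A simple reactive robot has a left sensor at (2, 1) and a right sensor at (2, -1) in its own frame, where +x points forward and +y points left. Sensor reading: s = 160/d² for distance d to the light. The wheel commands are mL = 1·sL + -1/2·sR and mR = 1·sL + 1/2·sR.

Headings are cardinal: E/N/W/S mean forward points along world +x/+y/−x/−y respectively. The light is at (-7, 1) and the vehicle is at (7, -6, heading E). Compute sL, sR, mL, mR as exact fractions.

left sensor world pos  = (9, -5); dL² = 292
right sensor world pos = (9, -7); dR² = 320
sL = 160/292 = 40/73
sR = 160/320 = 1/2
mL = 1·sL + -1/2·sR = 87/292
mR = 1·sL + 1/2·sR = 233/292

40/73 1/2 87/292 233/292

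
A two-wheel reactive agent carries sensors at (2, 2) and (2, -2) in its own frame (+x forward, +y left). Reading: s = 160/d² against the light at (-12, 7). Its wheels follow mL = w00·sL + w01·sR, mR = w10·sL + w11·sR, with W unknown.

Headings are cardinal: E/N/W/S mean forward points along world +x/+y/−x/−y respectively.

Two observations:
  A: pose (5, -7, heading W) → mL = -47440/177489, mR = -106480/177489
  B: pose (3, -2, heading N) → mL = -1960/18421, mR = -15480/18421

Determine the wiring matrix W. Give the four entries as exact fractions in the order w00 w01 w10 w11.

obs A: pose=(5,-7,W) → sL=160/481, sR=160/369, mL=-47440/177489, mR=-106480/177489
obs B: pose=(3,-2,N) → sL=80/109, sR=80/169, mL=-1960/18421, mR=-15480/18421
sensor matrix S = [[160/481, 160/369], [80/109, 80/169]]; det S = -525670400/3269524869
solve [mL_A; mL_B] = S·[w00; w01] and [mR_A; mR_B] = S·[w10; w11]:
  w00 = 1/2, w01 = -1, w10 = -1/2, w11 = -1

1/2 -1 -1/2 -1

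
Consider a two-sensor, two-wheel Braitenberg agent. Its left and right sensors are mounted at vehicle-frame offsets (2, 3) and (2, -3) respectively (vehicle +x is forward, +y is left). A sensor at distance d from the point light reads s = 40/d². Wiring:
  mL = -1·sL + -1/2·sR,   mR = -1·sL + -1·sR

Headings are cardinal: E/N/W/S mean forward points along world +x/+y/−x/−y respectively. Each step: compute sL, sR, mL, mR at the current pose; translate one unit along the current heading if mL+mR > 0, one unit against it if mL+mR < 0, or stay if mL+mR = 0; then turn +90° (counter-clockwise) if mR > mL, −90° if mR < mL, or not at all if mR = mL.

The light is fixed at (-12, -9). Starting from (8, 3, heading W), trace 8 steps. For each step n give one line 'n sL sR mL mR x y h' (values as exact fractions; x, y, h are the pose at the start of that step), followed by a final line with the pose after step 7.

0 8/81 40/549 -668/4941 -848/4941 8 3 W
1 1/13 10/193 -258/2509 -323/2509 9 3 N
2 8/145 40/593 -7644/85985 -10544/85985 9 2 E
3 4/61 4/37 -270/2257 -392/2257 8 2 S
4 8/81 40/549 -668/4941 -848/4941 8 3 W
5 1/13 10/193 -258/2509 -323/2509 9 3 N
6 8/145 40/593 -7644/85985 -10544/85985 9 2 E
7 4/61 4/37 -270/2257 -392/2257 8 2 S
final 8 3 W

n=0: pose=(8,3,W); sL=8/81, sR=40/549; mL=-668/4941, mR=-848/4941; mL+mR=-1516/4941 → advance -1; mR−mL=-20/549 → turn -1·90°
n=1: pose=(9,3,N); sL=1/13, sR=10/193; mL=-258/2509, mR=-323/2509; mL+mR=-581/2509 → advance -1; mR−mL=-5/193 → turn -1·90°
n=2: pose=(9,2,E); sL=8/145, sR=40/593; mL=-7644/85985, mR=-10544/85985; mL+mR=-18188/85985 → advance -1; mR−mL=-20/593 → turn -1·90°
n=3: pose=(8,2,S); sL=4/61, sR=4/37; mL=-270/2257, mR=-392/2257; mL+mR=-662/2257 → advance -1; mR−mL=-2/37 → turn -1·90°
n=4: pose=(8,3,W); sL=8/81, sR=40/549; mL=-668/4941, mR=-848/4941; mL+mR=-1516/4941 → advance -1; mR−mL=-20/549 → turn -1·90°
n=5: pose=(9,3,N); sL=1/13, sR=10/193; mL=-258/2509, mR=-323/2509; mL+mR=-581/2509 → advance -1; mR−mL=-5/193 → turn -1·90°
n=6: pose=(9,2,E); sL=8/145, sR=40/593; mL=-7644/85985, mR=-10544/85985; mL+mR=-18188/85985 → advance -1; mR−mL=-20/593 → turn -1·90°
n=7: pose=(8,2,S); sL=4/61, sR=4/37; mL=-270/2257, mR=-392/2257; mL+mR=-662/2257 → advance -1; mR−mL=-2/37 → turn -1·90°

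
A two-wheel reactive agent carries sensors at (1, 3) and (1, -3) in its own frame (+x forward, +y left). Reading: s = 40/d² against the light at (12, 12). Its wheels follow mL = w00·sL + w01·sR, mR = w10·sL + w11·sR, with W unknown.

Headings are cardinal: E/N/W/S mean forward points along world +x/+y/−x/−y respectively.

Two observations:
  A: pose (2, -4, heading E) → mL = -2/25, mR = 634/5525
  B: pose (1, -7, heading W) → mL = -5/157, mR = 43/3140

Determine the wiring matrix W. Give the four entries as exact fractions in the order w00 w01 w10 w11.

obs A: pose=(2,-4,E) → sL=4/25, sR=20/221, mL=-2/25, mR=634/5525
obs B: pose=(1,-7,W) → sL=10/157, sR=1/10, mL=-5/157, mR=43/3140
sensor matrix S = [[4/25, 20/221], [10/157, 1/10]]; det S = 44394/4337125
solve [mL_A; mL_B] = S·[w00; w01] and [mR_A; mR_B] = S·[w10; w11]:
  w00 = -1/2, w01 = 0, w10 = 1, w11 = -1/2

-1/2 0 1 -1/2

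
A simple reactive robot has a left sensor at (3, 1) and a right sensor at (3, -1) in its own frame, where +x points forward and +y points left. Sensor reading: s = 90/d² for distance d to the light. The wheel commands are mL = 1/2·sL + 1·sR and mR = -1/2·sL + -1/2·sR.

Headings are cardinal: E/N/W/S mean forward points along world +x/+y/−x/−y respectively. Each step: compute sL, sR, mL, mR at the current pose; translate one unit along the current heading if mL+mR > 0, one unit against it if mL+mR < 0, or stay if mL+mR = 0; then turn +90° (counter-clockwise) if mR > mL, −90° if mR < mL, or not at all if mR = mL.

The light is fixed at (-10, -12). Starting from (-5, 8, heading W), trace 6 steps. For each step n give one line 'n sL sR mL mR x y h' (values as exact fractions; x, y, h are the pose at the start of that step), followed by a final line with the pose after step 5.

n=0: pose=(-5,8,W); sL=18/73, sR=18/89; mL=2115/6497, mR=-1458/6497; mL+mR=9/89 → advance +1; mR−mL=-3573/6497 → turn -1·90°
n=1: pose=(-6,8,N); sL=45/269, sR=45/277; mL=36675/149026, mR=-12285/74513; mL+mR=45/554 → advance +1; mR−mL=-61245/149026 → turn -1·90°
n=2: pose=(-6,9,E); sL=90/533, sR=90/449; mL=68175/239317, mR=-44190/239317; mL+mR=45/449 → advance +1; mR−mL=-112365/239317 → turn -1·90°
n=3: pose=(-5,9,S); sL=1/4, sR=9/34; mL=53/136, mR=-35/136; mL+mR=9/68 → advance +1; mR−mL=-11/17 → turn -1·90°
n=4: pose=(-5,8,W); sL=18/73, sR=18/89; mL=2115/6497, mR=-1458/6497; mL+mR=9/89 → advance +1; mR−mL=-3573/6497 → turn -1·90°
n=5: pose=(-6,8,N); sL=45/269, sR=45/277; mL=36675/149026, mR=-12285/74513; mL+mR=45/554 → advance +1; mR−mL=-61245/149026 → turn -1·90°

0 18/73 18/89 2115/6497 -1458/6497 -5 8 W
1 45/269 45/277 36675/149026 -12285/74513 -6 8 N
2 90/533 90/449 68175/239317 -44190/239317 -6 9 E
3 1/4 9/34 53/136 -35/136 -5 9 S
4 18/73 18/89 2115/6497 -1458/6497 -5 8 W
5 45/269 45/277 36675/149026 -12285/74513 -6 8 N
final -6 9 E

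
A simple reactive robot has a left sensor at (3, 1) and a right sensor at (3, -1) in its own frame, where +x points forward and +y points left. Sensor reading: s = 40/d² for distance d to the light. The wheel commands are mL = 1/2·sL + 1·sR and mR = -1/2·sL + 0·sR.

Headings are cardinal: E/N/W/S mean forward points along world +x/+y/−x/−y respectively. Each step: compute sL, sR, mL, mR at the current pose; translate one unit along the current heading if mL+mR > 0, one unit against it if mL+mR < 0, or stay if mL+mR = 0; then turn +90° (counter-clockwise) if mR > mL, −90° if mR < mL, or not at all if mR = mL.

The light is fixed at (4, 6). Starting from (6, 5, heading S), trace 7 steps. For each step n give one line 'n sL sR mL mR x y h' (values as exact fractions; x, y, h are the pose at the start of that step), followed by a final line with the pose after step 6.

n=0: pose=(6,5,S); sL=8/5, sR=40/17; mL=268/85, mR=-4/5; mL+mR=40/17 → advance +1; mR−mL=-336/85 → turn -1·90°
n=1: pose=(6,4,W); sL=4, sR=20; mL=22, mR=-2; mL+mR=20 → advance +1; mR−mL=-24 → turn -1·90°
n=2: pose=(5,4,N); sL=40, sR=8; mL=28, mR=-20; mL+mR=8 → advance +1; mR−mL=-48 → turn -1·90°
n=3: pose=(5,5,E); sL=5/2, sR=2; mL=13/4, mR=-5/4; mL+mR=2 → advance +1; mR−mL=-9/2 → turn -1·90°
n=4: pose=(6,5,S); sL=8/5, sR=40/17; mL=268/85, mR=-4/5; mL+mR=40/17 → advance +1; mR−mL=-336/85 → turn -1·90°
n=5: pose=(6,4,W); sL=4, sR=20; mL=22, mR=-2; mL+mR=20 → advance +1; mR−mL=-24 → turn -1·90°
n=6: pose=(5,4,N); sL=40, sR=8; mL=28, mR=-20; mL+mR=8 → advance +1; mR−mL=-48 → turn -1·90°

0 8/5 40/17 268/85 -4/5 6 5 S
1 4 20 22 -2 6 4 W
2 40 8 28 -20 5 4 N
3 5/2 2 13/4 -5/4 5 5 E
4 8/5 40/17 268/85 -4/5 6 5 S
5 4 20 22 -2 6 4 W
6 40 8 28 -20 5 4 N
final 5 5 E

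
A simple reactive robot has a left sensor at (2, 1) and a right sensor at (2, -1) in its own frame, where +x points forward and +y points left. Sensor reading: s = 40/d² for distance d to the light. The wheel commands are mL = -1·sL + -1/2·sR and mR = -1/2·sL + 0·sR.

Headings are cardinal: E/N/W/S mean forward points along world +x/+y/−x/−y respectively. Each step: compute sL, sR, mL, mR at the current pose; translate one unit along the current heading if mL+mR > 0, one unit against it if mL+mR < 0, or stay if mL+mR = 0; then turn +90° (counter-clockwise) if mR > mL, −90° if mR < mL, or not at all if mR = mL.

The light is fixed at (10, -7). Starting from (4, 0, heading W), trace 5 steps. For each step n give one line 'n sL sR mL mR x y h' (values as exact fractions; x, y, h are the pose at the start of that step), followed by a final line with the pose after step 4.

n=0: pose=(4,0,W); sL=2/5, sR=5/16; mL=-89/160, mR=-1/5; mL+mR=-121/160 → advance -1; mR−mL=57/160 → turn +1·90°
n=1: pose=(5,0,S); sL=40/41, sR=40/61; mL=-3260/2501, mR=-20/41; mL+mR=-4480/2501 → advance -1; mR−mL=2040/2501 → turn +1·90°
n=2: pose=(5,1,E); sL=4/9, sR=20/29; mL=-206/261, mR=-2/9; mL+mR=-88/87 → advance -1; mR−mL=148/261 → turn +1·90°
n=3: pose=(4,1,N); sL=40/149, sR=8/25; mL=-1596/3725, mR=-20/149; mL+mR=-2096/3725 → advance -1; mR−mL=1096/3725 → turn +1·90°
n=4: pose=(4,0,W); sL=2/5, sR=5/16; mL=-89/160, mR=-1/5; mL+mR=-121/160 → advance -1; mR−mL=57/160 → turn +1·90°

0 2/5 5/16 -89/160 -1/5 4 0 W
1 40/41 40/61 -3260/2501 -20/41 5 0 S
2 4/9 20/29 -206/261 -2/9 5 1 E
3 40/149 8/25 -1596/3725 -20/149 4 1 N
4 2/5 5/16 -89/160 -1/5 4 0 W
final 5 0 S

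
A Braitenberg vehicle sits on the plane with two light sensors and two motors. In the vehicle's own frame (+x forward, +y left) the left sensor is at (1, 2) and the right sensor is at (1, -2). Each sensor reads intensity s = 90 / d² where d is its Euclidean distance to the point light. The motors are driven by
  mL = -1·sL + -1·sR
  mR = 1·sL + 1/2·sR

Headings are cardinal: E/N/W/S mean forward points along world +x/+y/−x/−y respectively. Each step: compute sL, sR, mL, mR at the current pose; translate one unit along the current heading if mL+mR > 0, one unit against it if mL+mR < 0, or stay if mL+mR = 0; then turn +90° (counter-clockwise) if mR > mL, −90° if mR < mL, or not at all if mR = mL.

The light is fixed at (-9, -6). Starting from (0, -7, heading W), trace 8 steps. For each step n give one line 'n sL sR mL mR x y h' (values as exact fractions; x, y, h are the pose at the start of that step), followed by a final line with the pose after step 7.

0 90/73 18/13 -2484/949 1827/949 0 -7 W
1 45/74 45/34 -1215/629 3195/2516 1 -7 S
2 18/25 18/25 -36/25 27/25 1 -6 E
3 9/5 45/61 -774/305 1323/610 0 -6 N
4 90/73 18/13 -2484/949 1827/949 0 -7 W
5 45/74 45/34 -1215/629 3195/2516 1 -7 S
6 18/25 18/25 -36/25 27/25 1 -6 E
7 9/5 45/61 -774/305 1323/610 0 -6 N
final 0 -7 W

n=0: pose=(0,-7,W); sL=90/73, sR=18/13; mL=-2484/949, mR=1827/949; mL+mR=-9/13 → advance -1; mR−mL=4311/949 → turn +1·90°
n=1: pose=(1,-7,S); sL=45/74, sR=45/34; mL=-1215/629, mR=3195/2516; mL+mR=-45/68 → advance -1; mR−mL=8055/2516 → turn +1·90°
n=2: pose=(1,-6,E); sL=18/25, sR=18/25; mL=-36/25, mR=27/25; mL+mR=-9/25 → advance -1; mR−mL=63/25 → turn +1·90°
n=3: pose=(0,-6,N); sL=9/5, sR=45/61; mL=-774/305, mR=1323/610; mL+mR=-45/122 → advance -1; mR−mL=2871/610 → turn +1·90°
n=4: pose=(0,-7,W); sL=90/73, sR=18/13; mL=-2484/949, mR=1827/949; mL+mR=-9/13 → advance -1; mR−mL=4311/949 → turn +1·90°
n=5: pose=(1,-7,S); sL=45/74, sR=45/34; mL=-1215/629, mR=3195/2516; mL+mR=-45/68 → advance -1; mR−mL=8055/2516 → turn +1·90°
n=6: pose=(1,-6,E); sL=18/25, sR=18/25; mL=-36/25, mR=27/25; mL+mR=-9/25 → advance -1; mR−mL=63/25 → turn +1·90°
n=7: pose=(0,-6,N); sL=9/5, sR=45/61; mL=-774/305, mR=1323/610; mL+mR=-45/122 → advance -1; mR−mL=2871/610 → turn +1·90°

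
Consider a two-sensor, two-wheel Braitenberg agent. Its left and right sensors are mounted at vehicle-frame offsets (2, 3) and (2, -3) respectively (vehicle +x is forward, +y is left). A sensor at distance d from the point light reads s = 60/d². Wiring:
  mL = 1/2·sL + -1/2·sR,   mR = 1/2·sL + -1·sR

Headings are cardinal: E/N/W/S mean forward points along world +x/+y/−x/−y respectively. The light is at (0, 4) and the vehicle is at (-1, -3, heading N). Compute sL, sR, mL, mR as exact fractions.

60/41 60/29 -360/1189 -1590/1189

left sensor world pos  = (-4, -1); dL² = 41
right sensor world pos = (2, -1); dR² = 29
sL = 60/41 = 60/41
sR = 60/29 = 60/29
mL = 1/2·sL + -1/2·sR = -360/1189
mR = 1/2·sL + -1·sR = -1590/1189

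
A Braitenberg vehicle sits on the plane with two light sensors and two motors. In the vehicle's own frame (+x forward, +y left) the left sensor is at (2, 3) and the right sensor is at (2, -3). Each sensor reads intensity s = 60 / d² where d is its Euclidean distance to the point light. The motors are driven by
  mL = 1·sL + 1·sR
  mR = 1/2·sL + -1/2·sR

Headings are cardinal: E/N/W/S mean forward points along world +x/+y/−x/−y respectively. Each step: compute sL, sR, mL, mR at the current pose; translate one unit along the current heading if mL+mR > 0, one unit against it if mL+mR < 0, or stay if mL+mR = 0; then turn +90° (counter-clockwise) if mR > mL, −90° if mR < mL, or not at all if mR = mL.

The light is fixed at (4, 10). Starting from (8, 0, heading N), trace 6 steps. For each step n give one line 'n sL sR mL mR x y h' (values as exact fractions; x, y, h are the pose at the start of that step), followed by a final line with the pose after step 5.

0 12/13 60/113 2136/1469 288/1469 8 0 N
1 5/6 1/3 7/6 1/4 8 1 E
2 12/37 12/25 744/925 -72/925 9 1 S
3 30/89 30/29 3540/2581 -900/2581 9 0 W
4 12/13 60/113 2136/1469 288/1469 8 0 N
5 5/6 1/3 7/6 1/4 8 1 E
final 9 1 S

n=0: pose=(8,0,N); sL=12/13, sR=60/113; mL=2136/1469, mR=288/1469; mL+mR=2424/1469 → advance +1; mR−mL=-1848/1469 → turn -1·90°
n=1: pose=(8,1,E); sL=5/6, sR=1/3; mL=7/6, mR=1/4; mL+mR=17/12 → advance +1; mR−mL=-11/12 → turn -1·90°
n=2: pose=(9,1,S); sL=12/37, sR=12/25; mL=744/925, mR=-72/925; mL+mR=672/925 → advance +1; mR−mL=-816/925 → turn -1·90°
n=3: pose=(9,0,W); sL=30/89, sR=30/29; mL=3540/2581, mR=-900/2581; mL+mR=2640/2581 → advance +1; mR−mL=-4440/2581 → turn -1·90°
n=4: pose=(8,0,N); sL=12/13, sR=60/113; mL=2136/1469, mR=288/1469; mL+mR=2424/1469 → advance +1; mR−mL=-1848/1469 → turn -1·90°
n=5: pose=(8,1,E); sL=5/6, sR=1/3; mL=7/6, mR=1/4; mL+mR=17/12 → advance +1; mR−mL=-11/12 → turn -1·90°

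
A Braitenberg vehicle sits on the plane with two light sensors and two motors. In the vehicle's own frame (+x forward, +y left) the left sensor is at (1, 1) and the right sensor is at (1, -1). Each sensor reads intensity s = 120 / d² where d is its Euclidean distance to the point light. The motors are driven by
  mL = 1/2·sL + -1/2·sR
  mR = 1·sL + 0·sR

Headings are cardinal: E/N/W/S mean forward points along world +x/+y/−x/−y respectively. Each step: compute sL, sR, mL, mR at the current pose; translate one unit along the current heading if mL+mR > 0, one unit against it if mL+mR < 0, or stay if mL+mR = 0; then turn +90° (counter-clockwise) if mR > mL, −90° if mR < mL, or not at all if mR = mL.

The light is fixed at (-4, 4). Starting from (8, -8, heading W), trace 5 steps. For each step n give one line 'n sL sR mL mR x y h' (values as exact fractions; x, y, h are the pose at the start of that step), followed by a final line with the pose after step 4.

0 12/29 60/121 -144/3509 12/29 8 -8 W
1 120/313 120/269 -2640/84197 120/313 7 -8 S
2 5/12 6/17 13/408 5/12 7 -9 E
3 24/53 120/313 576/16589 24/53 8 -9 N
4 12/29 60/121 -144/3509 12/29 8 -8 W
final 7 -8 S

n=0: pose=(8,-8,W); sL=12/29, sR=60/121; mL=-144/3509, mR=12/29; mL+mR=1308/3509 → advance +1; mR−mL=1596/3509 → turn +1·90°
n=1: pose=(7,-8,S); sL=120/313, sR=120/269; mL=-2640/84197, mR=120/313; mL+mR=29640/84197 → advance +1; mR−mL=34920/84197 → turn +1·90°
n=2: pose=(7,-9,E); sL=5/12, sR=6/17; mL=13/408, mR=5/12; mL+mR=61/136 → advance +1; mR−mL=157/408 → turn +1·90°
n=3: pose=(8,-9,N); sL=24/53, sR=120/313; mL=576/16589, mR=24/53; mL+mR=8088/16589 → advance +1; mR−mL=6936/16589 → turn +1·90°
n=4: pose=(8,-8,W); sL=12/29, sR=60/121; mL=-144/3509, mR=12/29; mL+mR=1308/3509 → advance +1; mR−mL=1596/3509 → turn +1·90°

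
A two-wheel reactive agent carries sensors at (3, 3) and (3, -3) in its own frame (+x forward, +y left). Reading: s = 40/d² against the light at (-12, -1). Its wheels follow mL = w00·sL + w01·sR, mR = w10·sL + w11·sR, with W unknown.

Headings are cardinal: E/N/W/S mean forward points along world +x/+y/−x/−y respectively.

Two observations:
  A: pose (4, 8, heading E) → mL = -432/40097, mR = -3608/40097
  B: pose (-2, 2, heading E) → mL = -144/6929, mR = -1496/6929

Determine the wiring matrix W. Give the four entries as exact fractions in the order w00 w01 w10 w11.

1/2 -1/2 -1/2 -1/2

obs A: pose=(4,8,E) → sL=8/101, sR=40/397, mL=-432/40097, mR=-3608/40097
obs B: pose=(-2,2,E) → sL=8/41, sR=40/169, mL=-144/6929, mR=-1496/6929
sensor matrix S = [[8/101, 40/397], [8/41, 40/169]]; det S = -253440/277832113
solve [mL_A; mL_B] = S·[w00; w01] and [mR_A; mR_B] = S·[w10; w11]:
  w00 = 1/2, w01 = -1/2, w10 = -1/2, w11 = -1/2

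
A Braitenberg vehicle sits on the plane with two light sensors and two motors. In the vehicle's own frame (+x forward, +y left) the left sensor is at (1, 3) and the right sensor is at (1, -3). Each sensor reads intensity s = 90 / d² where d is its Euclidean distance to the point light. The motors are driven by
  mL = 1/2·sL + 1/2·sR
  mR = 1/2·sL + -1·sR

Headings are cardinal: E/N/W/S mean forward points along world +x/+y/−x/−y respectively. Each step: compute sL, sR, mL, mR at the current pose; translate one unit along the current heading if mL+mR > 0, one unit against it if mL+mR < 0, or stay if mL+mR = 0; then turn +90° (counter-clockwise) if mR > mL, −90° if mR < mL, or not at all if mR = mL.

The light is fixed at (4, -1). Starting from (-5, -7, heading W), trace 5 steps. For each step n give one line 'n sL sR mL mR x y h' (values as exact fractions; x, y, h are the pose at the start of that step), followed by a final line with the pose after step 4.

0 90/181 90/109 13050/19729 -11385/19729 -5 -7 W
1 45/97 45/37 3015/3589 -7065/7178 -6 -7 N
2 90/97 90/181 12510/17557 -585/17557 -6 -8 E
3 9/10 45/104 693/1040 9/520 -5 -8 S
4 90/221 18/25 3114/5525 -2853/5525 -5 -9 W
final -6 -9 N

n=0: pose=(-5,-7,W); sL=90/181, sR=90/109; mL=13050/19729, mR=-11385/19729; mL+mR=1665/19729 → advance +1; mR−mL=-135/109 → turn -1·90°
n=1: pose=(-6,-7,N); sL=45/97, sR=45/37; mL=3015/3589, mR=-7065/7178; mL+mR=-1035/7178 → advance -1; mR−mL=-135/74 → turn -1·90°
n=2: pose=(-6,-8,E); sL=90/97, sR=90/181; mL=12510/17557, mR=-585/17557; mL+mR=11925/17557 → advance +1; mR−mL=-135/181 → turn -1·90°
n=3: pose=(-5,-8,S); sL=9/10, sR=45/104; mL=693/1040, mR=9/520; mL+mR=711/1040 → advance +1; mR−mL=-135/208 → turn -1·90°
n=4: pose=(-5,-9,W); sL=90/221, sR=18/25; mL=3114/5525, mR=-2853/5525; mL+mR=261/5525 → advance +1; mR−mL=-27/25 → turn -1·90°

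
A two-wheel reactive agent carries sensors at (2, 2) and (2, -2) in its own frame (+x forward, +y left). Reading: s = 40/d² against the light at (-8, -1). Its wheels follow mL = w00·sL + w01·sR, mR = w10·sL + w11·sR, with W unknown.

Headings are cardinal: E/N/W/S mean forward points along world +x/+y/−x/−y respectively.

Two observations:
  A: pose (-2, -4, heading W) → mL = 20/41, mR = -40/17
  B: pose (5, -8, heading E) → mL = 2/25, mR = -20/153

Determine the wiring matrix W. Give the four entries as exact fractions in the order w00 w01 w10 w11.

1/2 0 0 -1

obs A: pose=(-2,-4,W) → sL=40/41, sR=40/17, mL=20/41, mR=-40/17
obs B: pose=(5,-8,E) → sL=4/25, sR=20/153, mL=2/25, mR=-20/153
sensor matrix S = [[40/41, 40/17], [4/25, 20/153]]; det S = -7808/31365
solve [mL_A; mL_B] = S·[w00; w01] and [mR_A; mR_B] = S·[w10; w11]:
  w00 = 1/2, w01 = 0, w10 = 0, w11 = -1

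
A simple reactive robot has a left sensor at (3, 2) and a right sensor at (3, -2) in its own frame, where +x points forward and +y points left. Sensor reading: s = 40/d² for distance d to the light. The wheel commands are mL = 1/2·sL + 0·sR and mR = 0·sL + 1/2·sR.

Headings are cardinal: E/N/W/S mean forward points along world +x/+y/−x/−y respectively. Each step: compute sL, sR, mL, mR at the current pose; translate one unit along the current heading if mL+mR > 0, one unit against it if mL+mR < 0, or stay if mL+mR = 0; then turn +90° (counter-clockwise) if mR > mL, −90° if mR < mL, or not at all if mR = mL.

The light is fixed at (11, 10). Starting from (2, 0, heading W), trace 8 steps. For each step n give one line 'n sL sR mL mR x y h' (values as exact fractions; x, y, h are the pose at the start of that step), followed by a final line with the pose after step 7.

0 5/36 5/26 5/72 5/52 2 0 W
1 40/233 40/313 20/233 20/313 1 0 S
2 20/169 4/25 10/169 2/25 1 -1 W
3 40/277 8/73 20/277 4/73 0 -1 S
4 5/49 5/37 5/98 5/74 0 -2 W
5 8/65 40/421 4/65 20/421 -1 -2 S
6 4/45 20/173 2/45 10/173 -1 -3 W
7 40/377 40/481 20/377 20/481 -2 -3 S
final -2 -4 W

n=0: pose=(2,0,W); sL=5/36, sR=5/26; mL=5/72, mR=5/52; mL+mR=155/936 → advance +1; mR−mL=25/936 → turn +1·90°
n=1: pose=(1,0,S); sL=40/233, sR=40/313; mL=20/233, mR=20/313; mL+mR=10920/72929 → advance +1; mR−mL=-1600/72929 → turn -1·90°
n=2: pose=(1,-1,W); sL=20/169, sR=4/25; mL=10/169, mR=2/25; mL+mR=588/4225 → advance +1; mR−mL=88/4225 → turn +1·90°
n=3: pose=(0,-1,S); sL=40/277, sR=8/73; mL=20/277, mR=4/73; mL+mR=2568/20221 → advance +1; mR−mL=-352/20221 → turn -1·90°
n=4: pose=(0,-2,W); sL=5/49, sR=5/37; mL=5/98, mR=5/74; mL+mR=215/1813 → advance +1; mR−mL=30/1813 → turn +1·90°
n=5: pose=(-1,-2,S); sL=8/65, sR=40/421; mL=4/65, mR=20/421; mL+mR=2984/27365 → advance +1; mR−mL=-384/27365 → turn -1·90°
n=6: pose=(-1,-3,W); sL=4/45, sR=20/173; mL=2/45, mR=10/173; mL+mR=796/7785 → advance +1; mR−mL=104/7785 → turn +1·90°
n=7: pose=(-2,-3,S); sL=40/377, sR=40/481; mL=20/377, mR=20/481; mL+mR=1320/13949 → advance +1; mR−mL=-160/13949 → turn -1·90°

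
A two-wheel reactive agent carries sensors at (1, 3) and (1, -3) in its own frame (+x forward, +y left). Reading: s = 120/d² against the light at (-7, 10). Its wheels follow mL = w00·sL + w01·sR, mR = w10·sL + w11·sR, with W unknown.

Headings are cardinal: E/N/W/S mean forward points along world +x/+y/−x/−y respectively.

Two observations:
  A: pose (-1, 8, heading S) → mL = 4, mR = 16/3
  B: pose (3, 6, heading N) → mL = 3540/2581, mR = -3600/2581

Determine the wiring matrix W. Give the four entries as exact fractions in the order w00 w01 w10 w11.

1/2 1/2 -1 1

obs A: pose=(-1,8,S) → sL=4/3, sR=20/3, mL=4, mR=16/3
obs B: pose=(3,6,N) → sL=60/29, sR=60/89, mL=3540/2581, mR=-3600/2581
sensor matrix S = [[4/3, 20/3], [60/29, 60/89]]; det S = -33280/2581
solve [mL_A; mL_B] = S·[w00; w01] and [mR_A; mR_B] = S·[w10; w11]:
  w00 = 1/2, w01 = 1/2, w10 = -1, w11 = 1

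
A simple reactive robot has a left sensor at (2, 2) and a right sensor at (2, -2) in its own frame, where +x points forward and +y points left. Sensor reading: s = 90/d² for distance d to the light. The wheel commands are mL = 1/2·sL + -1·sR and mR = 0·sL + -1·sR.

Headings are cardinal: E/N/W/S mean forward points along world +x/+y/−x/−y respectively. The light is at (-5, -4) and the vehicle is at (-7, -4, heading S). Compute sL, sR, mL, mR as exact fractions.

45/2 9/2 27/4 -9/2

left sensor world pos  = (-5, -6); dL² = 4
right sensor world pos = (-9, -6); dR² = 20
sL = 90/4 = 45/2
sR = 90/20 = 9/2
mL = 1/2·sL + -1·sR = 27/4
mR = 0·sL + -1·sR = -9/2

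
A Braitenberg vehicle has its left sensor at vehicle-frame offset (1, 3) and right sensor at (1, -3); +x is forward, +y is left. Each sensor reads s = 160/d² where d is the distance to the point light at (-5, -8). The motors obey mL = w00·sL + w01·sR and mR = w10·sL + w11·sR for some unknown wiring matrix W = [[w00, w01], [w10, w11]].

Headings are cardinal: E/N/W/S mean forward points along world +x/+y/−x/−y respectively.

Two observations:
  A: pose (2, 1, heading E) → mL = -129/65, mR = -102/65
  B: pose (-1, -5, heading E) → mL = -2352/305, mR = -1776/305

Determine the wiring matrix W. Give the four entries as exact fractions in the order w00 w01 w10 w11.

obs A: pose=(2,1,E) → sL=10/13, sR=8/5, mL=-129/65, mR=-102/65
obs B: pose=(-1,-5,E) → sL=160/61, sR=32/5, mL=-2352/305, mR=-1776/305
sensor matrix S = [[10/13, 8/5], [160/61, 32/5]]; det S = 576/793
solve [mL_A; mL_B] = S·[w00; w01] and [mR_A; mR_B] = S·[w10; w11]:
  w00 = -1/2, w01 = -1, w10 = -1, w11 = -1/2

-1/2 -1 -1 -1/2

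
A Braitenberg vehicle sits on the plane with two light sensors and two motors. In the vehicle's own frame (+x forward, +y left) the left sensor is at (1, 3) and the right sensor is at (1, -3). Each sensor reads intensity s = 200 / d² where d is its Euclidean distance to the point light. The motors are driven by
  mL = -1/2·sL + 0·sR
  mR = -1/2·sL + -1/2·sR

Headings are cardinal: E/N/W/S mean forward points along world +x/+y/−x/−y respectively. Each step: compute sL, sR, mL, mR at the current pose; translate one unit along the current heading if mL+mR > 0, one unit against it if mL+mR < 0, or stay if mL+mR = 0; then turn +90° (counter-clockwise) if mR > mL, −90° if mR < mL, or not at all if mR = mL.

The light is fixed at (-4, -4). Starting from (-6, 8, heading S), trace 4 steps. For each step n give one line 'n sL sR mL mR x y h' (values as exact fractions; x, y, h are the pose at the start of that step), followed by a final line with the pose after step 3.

0 100/61 100/73 -50/61 -6700/4453 -6 8 S
1 200/109 40/53 -100/109 -7480/5777 -6 9 W
2 50/53 1 -25/53 -103/106 -5 9 N
3 8/9 200/81 -4/9 -136/81 -5 8 E
final -6 8 S

n=0: pose=(-6,8,S); sL=100/61, sR=100/73; mL=-50/61, mR=-6700/4453; mL+mR=-10350/4453 → advance -1; mR−mL=-50/73 → turn -1·90°
n=1: pose=(-6,9,W); sL=200/109, sR=40/53; mL=-100/109, mR=-7480/5777; mL+mR=-12780/5777 → advance -1; mR−mL=-20/53 → turn -1·90°
n=2: pose=(-5,9,N); sL=50/53, sR=1; mL=-25/53, mR=-103/106; mL+mR=-153/106 → advance -1; mR−mL=-1/2 → turn -1·90°
n=3: pose=(-5,8,E); sL=8/9, sR=200/81; mL=-4/9, mR=-136/81; mL+mR=-172/81 → advance -1; mR−mL=-100/81 → turn -1·90°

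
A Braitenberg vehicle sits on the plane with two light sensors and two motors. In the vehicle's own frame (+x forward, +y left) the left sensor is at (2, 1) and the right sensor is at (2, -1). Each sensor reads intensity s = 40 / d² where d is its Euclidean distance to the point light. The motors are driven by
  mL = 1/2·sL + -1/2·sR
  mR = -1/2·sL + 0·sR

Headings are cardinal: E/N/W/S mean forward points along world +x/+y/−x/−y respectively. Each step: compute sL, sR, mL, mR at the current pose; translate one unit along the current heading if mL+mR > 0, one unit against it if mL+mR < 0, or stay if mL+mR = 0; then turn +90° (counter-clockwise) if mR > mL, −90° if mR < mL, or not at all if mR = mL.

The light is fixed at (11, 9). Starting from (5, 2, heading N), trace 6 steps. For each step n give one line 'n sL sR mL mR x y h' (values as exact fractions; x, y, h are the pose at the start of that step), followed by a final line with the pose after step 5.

n=0: pose=(5,2,N); sL=20/37, sR=4/5; mL=-24/185, mR=-10/37; mL+mR=-2/5 → advance -1; mR−mL=-26/185 → turn -1·90°
n=1: pose=(5,1,E); sL=8/13, sR=40/97; mL=128/1261, mR=-4/13; mL+mR=-20/97 → advance -1; mR−mL=-516/1261 → turn -1·90°
n=2: pose=(4,1,S); sL=5/17, sR=10/41; mL=35/1394, mR=-5/34; mL+mR=-5/41 → advance -1; mR−mL=-120/697 → turn -1·90°
n=3: pose=(4,2,W); sL=8/29, sR=40/117; mL=-112/3393, mR=-4/29; mL+mR=-20/117 → advance -1; mR−mL=-356/3393 → turn -1·90°
n=4: pose=(5,2,N); sL=20/37, sR=4/5; mL=-24/185, mR=-10/37; mL+mR=-2/5 → advance -1; mR−mL=-26/185 → turn -1·90°
n=5: pose=(5,1,E); sL=8/13, sR=40/97; mL=128/1261, mR=-4/13; mL+mR=-20/97 → advance -1; mR−mL=-516/1261 → turn -1·90°

0 20/37 4/5 -24/185 -10/37 5 2 N
1 8/13 40/97 128/1261 -4/13 5 1 E
2 5/17 10/41 35/1394 -5/34 4 1 S
3 8/29 40/117 -112/3393 -4/29 4 2 W
4 20/37 4/5 -24/185 -10/37 5 2 N
5 8/13 40/97 128/1261 -4/13 5 1 E
final 4 1 S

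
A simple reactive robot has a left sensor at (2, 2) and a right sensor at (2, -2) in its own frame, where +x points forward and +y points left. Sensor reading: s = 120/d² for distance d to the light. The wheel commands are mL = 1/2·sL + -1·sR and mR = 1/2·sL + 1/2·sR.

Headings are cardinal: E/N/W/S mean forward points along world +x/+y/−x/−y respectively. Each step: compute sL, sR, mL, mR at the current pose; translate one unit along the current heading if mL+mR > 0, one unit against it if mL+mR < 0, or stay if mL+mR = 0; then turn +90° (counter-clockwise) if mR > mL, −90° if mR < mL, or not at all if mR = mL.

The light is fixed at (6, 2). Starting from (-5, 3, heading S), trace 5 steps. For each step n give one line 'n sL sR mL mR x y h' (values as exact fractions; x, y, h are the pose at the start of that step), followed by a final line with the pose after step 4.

n=0: pose=(-5,3,S); sL=60/41, sR=12/17; mL=18/697, mR=756/697; mL+mR=774/697 → advance +1; mR−mL=18/17 → turn +1·90°
n=1: pose=(-5,2,E); sL=24/17, sR=24/17; mL=-12/17, mR=24/17; mL+mR=12/17 → advance +1; mR−mL=36/17 → turn +1·90°
n=2: pose=(-4,2,N); sL=30/37, sR=30/17; mL=-855/629, mR=810/629; mL+mR=-45/629 → advance -1; mR−mL=45/17 → turn +1·90°
n=3: pose=(-4,1,W); sL=40/51, sR=24/29; mL=-644/1479, mR=1192/1479; mL+mR=548/1479 → advance +1; mR−mL=36/29 → turn +1·90°
n=4: pose=(-5,1,S); sL=4/3, sR=60/89; mL=-2/267, mR=268/267; mL+mR=266/267 → advance +1; mR−mL=90/89 → turn +1·90°

0 60/41 12/17 18/697 756/697 -5 3 S
1 24/17 24/17 -12/17 24/17 -5 2 E
2 30/37 30/17 -855/629 810/629 -4 2 N
3 40/51 24/29 -644/1479 1192/1479 -4 1 W
4 4/3 60/89 -2/267 268/267 -5 1 S
final -5 0 E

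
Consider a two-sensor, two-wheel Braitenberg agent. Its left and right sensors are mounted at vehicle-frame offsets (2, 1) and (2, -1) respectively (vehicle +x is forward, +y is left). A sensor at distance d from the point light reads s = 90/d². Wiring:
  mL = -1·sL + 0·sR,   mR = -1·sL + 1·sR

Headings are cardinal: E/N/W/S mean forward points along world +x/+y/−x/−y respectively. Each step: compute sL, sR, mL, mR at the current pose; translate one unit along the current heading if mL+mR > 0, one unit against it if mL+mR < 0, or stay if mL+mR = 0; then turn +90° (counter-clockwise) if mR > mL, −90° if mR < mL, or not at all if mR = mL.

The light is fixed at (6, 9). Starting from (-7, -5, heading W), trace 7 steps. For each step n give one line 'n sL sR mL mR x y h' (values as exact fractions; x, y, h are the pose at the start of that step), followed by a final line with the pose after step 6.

n=0: pose=(-7,-5,W); sL=1/5, sR=45/197; mL=-1/5, mR=28/985; mL+mR=-169/985 → advance -1; mR−mL=45/197 → turn +1·90°
n=1: pose=(-6,-5,S); sL=90/377, sR=18/85; mL=-90/377, mR=-864/32045; mL+mR=-8514/32045 → advance -1; mR−mL=18/85 → turn +1·90°
n=2: pose=(-6,-4,E); sL=45/122, sR=45/148; mL=-45/122, mR=-585/9028; mL+mR=-3915/9028 → advance -1; mR−mL=45/148 → turn +1·90°
n=3: pose=(-7,-4,N); sL=90/317, sR=18/53; mL=-90/317, mR=936/16801; mL+mR=-3834/16801 → advance -1; mR−mL=18/53 → turn +1·90°
n=4: pose=(-7,-5,W); sL=1/5, sR=45/197; mL=-1/5, mR=28/985; mL+mR=-169/985 → advance -1; mR−mL=45/197 → turn +1·90°
n=5: pose=(-6,-5,S); sL=90/377, sR=18/85; mL=-90/377, mR=-864/32045; mL+mR=-8514/32045 → advance -1; mR−mL=18/85 → turn +1·90°
n=6: pose=(-6,-4,E); sL=45/122, sR=45/148; mL=-45/122, mR=-585/9028; mL+mR=-3915/9028 → advance -1; mR−mL=45/148 → turn +1·90°

0 1/5 45/197 -1/5 28/985 -7 -5 W
1 90/377 18/85 -90/377 -864/32045 -6 -5 S
2 45/122 45/148 -45/122 -585/9028 -6 -4 E
3 90/317 18/53 -90/317 936/16801 -7 -4 N
4 1/5 45/197 -1/5 28/985 -7 -5 W
5 90/377 18/85 -90/377 -864/32045 -6 -5 S
6 45/122 45/148 -45/122 -585/9028 -6 -4 E
final -7 -4 N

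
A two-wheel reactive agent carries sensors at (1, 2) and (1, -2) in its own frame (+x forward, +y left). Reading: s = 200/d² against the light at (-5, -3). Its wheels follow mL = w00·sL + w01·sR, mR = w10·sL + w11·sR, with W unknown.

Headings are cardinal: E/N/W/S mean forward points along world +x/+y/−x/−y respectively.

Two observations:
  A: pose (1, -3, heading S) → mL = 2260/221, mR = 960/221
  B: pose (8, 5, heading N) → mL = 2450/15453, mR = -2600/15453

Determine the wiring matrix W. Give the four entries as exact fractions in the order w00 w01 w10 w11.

obs A: pose=(1,-3,S) → sL=40/13, sR=200/17, mL=2260/221, mR=960/221
obs B: pose=(8,5,N) → sL=100/101, sR=100/153, mL=2450/15453, mR=-2600/15453
sensor matrix S = [[40/13, 200/17], [100/101, 100/153]]; det S = -1936000/200889
solve [mL_A; mL_B] = S·[w00; w01] and [mR_A; mR_B] = S·[w10; w11]:
  w00 = -1/2, w01 = 1, w10 = -1/2, w11 = 1/2

-1/2 1 -1/2 1/2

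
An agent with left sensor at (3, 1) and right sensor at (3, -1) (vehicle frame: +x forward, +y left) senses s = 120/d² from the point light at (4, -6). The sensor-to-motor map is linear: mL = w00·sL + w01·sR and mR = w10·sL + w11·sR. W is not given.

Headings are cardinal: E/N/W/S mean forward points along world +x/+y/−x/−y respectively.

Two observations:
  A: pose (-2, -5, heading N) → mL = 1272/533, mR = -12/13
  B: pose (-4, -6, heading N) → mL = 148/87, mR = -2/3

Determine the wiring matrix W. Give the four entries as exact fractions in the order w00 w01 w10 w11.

obs A: pose=(-2,-5,N) → sL=24/13, sR=120/41, mL=1272/533, mR=-12/13
obs B: pose=(-4,-6,N) → sL=4/3, sR=60/29, mL=148/87, mR=-2/3
sensor matrix S = [[24/13, 120/41], [4/3, 60/29]]; det S = -1280/15457
solve [mL_A; mL_B] = S·[w00; w01] and [mR_A; mR_B] = S·[w10; w11]:
  w00 = 1/2, w01 = 1/2, w10 = -1/2, w11 = 0

1/2 1/2 -1/2 0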